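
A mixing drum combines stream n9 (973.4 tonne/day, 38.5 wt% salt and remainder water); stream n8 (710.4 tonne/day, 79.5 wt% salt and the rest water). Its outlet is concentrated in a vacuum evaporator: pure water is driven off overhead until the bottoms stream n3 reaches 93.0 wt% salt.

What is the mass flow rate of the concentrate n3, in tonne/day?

salt entering = 973.4×0.385 + 710.4×0.795 = 939.53 tonne/day.
All salt reports to n3, so n3 = 939.53/0.930 = 1010.2 tonne/day.

1010 tonne/day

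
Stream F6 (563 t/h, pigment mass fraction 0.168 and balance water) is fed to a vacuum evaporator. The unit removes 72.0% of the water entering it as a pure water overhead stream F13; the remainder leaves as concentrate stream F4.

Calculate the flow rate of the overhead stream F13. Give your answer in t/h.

337.3 t/h

water entering = 563×0.832 = 468.42 t/h; overhead removed = 0.720×468.42 = 337.26 t/h.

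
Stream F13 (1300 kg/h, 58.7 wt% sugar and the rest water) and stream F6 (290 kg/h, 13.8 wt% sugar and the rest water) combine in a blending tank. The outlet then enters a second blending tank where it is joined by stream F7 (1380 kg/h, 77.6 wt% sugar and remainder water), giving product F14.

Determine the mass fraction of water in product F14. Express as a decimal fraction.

Overall, product flow = 2970 kg/h.
water in = 1300×0.413 + 290×0.862 + 1380×0.224 = 1096 kg/h.
water fraction in F14 = 0.3690.

0.3690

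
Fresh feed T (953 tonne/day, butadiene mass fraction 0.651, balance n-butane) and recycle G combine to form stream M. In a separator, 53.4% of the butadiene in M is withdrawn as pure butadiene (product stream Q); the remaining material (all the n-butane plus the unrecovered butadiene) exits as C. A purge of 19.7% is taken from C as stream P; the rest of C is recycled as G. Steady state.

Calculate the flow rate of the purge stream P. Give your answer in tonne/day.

n-butane enters only via T and leaves only via the purge: 953×0.349 = 0.197×(n-butane in C), and the separator passes all n-butane, so n-butane in M = n-butane in C = 1688.3 tonne/day.
butadiene in M: m_A = 953×0.651 + (1−0.197)·(1−0.534)·m_A, so m_A = 620.4/0.6258 = 991.37 tonne/day.
C = (1−0.534)×991.37 + 1688.3 = 2150.3 tonne/day.
Purge P = 0.197×2150.3 = 423.61 tonne/day.

423.6 tonne/day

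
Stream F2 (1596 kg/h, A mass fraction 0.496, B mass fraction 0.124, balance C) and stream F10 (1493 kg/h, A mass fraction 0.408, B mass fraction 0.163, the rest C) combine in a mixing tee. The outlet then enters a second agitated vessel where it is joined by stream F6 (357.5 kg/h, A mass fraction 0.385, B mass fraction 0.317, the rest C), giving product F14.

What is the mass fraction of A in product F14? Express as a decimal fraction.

Overall, product flow = 3446.5 kg/h.
A in = 1596×0.496 + 1493×0.408 + 357.5×0.385 = 1538.4 kg/h.
A fraction in F14 = 0.446.

0.446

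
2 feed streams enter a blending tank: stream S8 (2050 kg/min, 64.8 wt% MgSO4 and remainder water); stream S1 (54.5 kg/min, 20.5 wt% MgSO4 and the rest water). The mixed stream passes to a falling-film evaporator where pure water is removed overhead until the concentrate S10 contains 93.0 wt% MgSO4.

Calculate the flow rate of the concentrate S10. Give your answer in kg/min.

MgSO4 entering = 2050×0.648 + 54.5×0.205 = 1339.6 kg/min.
All MgSO4 reports to S10, so S10 = 1339.6/0.930 = 1440.4 kg/min.

1440 kg/min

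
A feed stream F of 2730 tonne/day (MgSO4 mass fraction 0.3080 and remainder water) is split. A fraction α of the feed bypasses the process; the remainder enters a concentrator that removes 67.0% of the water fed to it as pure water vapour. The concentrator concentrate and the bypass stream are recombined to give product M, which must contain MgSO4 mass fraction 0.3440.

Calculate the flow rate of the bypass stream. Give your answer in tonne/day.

All 2730×0.308 = 840.84 tonne/day of MgSO4 reaches M, so M = 840.84/0.344 = 2444.3 tonne/day and vapour = 285.7 tonne/day.
The evaporator receives (1−α)·2730 of feed at 0.692 water and removes 0.670 of that water:
0.670×0.692×(1−α)×2730 = 285.7
(1−α) = 285.7/1265.7 = 0.2257;  α = 0.7743.
Bypass flow = 0.7743×2730 = 2113.8 tonne/day.

2114 tonne/day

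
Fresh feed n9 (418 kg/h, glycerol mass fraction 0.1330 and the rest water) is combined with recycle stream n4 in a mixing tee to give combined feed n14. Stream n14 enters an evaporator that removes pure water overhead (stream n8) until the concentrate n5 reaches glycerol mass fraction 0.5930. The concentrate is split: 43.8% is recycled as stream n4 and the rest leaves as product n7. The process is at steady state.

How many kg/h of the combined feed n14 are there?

491.1 kg/h

Overall glycerol balance (none leaves overhead): glycerol in fresh feed = glycerol in product, i.e. 418×0.133 = (1−0.438)·n5·0.593.
n5 = 55.594/(0.593×0.562) = 166.82 kg/h.
Recycle n4 = 0.438×166.82 = 73.065 kg/h.
Combined feed n14 = 418 + 73.065 = 491.07 kg/h.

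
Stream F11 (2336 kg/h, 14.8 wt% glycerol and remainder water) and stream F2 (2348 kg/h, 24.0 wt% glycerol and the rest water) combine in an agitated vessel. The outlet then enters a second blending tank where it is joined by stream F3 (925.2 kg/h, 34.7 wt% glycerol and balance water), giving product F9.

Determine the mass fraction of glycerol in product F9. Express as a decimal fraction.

Overall, product flow = 5609.2 kg/h.
glycerol in = 2336×0.148 + 2348×0.240 + 925.2×0.347 = 1230.3 kg/h.
glycerol fraction in F9 = 0.2193.

0.2193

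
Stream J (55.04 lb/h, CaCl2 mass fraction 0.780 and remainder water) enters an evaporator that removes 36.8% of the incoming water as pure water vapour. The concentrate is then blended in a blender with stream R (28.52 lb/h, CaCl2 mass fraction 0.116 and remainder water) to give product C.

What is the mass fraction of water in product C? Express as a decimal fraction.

Vapour removed = 0.368×0.220×55.04 = 4.456 lb/h; concentrate = 50.584 lb/h.
water reaching the mixer = 7.6528 (from concentrate) + 28.52×0.884 = 32.864 lb/h.
Product flow = 50.584 + 28.52 = 79.104 lb/h; water fraction = 0.415.

0.415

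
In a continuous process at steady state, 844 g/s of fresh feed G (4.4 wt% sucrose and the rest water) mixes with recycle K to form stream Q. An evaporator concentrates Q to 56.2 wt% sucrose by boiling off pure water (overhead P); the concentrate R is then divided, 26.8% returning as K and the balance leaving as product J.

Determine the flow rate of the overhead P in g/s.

Overall sucrose balance (none leaves overhead): sucrose in fresh feed = sucrose in product, i.e. 844×0.044 = (1−0.268)·R·0.562.
R = 37.136/(0.562×0.732) = 90.271 g/s.
Recycle K = 0.268×90.271 = 24.193 g/s.
Combined feed Q = 844 + 24.193 = 868.19 g/s.
Overhead P = Q − R = 868.19 − 90.271 = 777.92 g/s.

777.9 g/s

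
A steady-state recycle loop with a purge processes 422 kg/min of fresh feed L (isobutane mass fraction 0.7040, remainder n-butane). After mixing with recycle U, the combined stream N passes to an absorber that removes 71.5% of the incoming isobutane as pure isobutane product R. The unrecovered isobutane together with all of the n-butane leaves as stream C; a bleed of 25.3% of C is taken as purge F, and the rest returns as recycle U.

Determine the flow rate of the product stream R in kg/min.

269.9 kg/min

isobutane in N: m_A = 422×0.704 + (1−0.253)·(1−0.715)·m_A, so m_A = 297.09/0.7871 = 377.44 kg/min.
Product R = 0.715×377.44 = 269.87 kg/min.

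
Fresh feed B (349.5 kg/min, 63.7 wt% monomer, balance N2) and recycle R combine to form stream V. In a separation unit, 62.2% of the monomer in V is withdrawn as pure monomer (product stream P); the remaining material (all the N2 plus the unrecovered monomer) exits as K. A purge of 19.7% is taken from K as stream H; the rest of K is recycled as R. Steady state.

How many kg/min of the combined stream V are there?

963.7 kg/min

N2 enters only via B and leaves only via the purge: 349.5×0.363 = 0.197×(N2 in K), and the separation unit passes all N2, so N2 in V = N2 in K = 644 kg/min.
monomer in V: m_A = 349.5×0.637 + (1−0.197)·(1−0.622)·m_A, so m_A = 222.63/0.6965 = 319.66 kg/min.
V = 319.66 + 644 = 963.66 kg/min.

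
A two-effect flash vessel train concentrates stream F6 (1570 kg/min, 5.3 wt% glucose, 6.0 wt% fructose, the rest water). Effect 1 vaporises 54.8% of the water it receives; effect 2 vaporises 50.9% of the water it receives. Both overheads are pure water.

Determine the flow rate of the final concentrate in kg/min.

486.5 kg/min

water in feed = 1570×0.887 = 1392.6 kg/min.
After stage 1: water left = (1−0.548)×1392.6 = 629.45; stream total = 806.86 kg/min.
After stage 2: water left = (1−0.509)×629.45 = 309.06; final concentrate = 486.47 kg/min.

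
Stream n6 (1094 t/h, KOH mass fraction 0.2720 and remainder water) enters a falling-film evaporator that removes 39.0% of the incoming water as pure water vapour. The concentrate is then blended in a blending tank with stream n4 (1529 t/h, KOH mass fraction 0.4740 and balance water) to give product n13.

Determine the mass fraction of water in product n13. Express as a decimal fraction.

Vapour removed = 0.390×0.728×1094 = 310.61 t/h; concentrate = 783.39 t/h.
water reaching the mixer = 485.82 (from concentrate) + 1529×0.526 = 1290.1 t/h.
Product flow = 783.39 + 1529 = 2312.4 t/h; water fraction = 0.5579.

0.5579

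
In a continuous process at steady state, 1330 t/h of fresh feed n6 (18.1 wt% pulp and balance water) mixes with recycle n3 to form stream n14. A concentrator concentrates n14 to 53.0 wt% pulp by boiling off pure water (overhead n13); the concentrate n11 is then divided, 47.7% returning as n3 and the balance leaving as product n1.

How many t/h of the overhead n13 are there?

875.8 t/h

Overall pulp balance (none leaves overhead): pulp in fresh feed = pulp in product, i.e. 1330×0.181 = (1−0.477)·n11·0.530.
n11 = 240.73/(0.530×0.523) = 868.47 t/h.
Recycle n3 = 0.477×868.47 = 414.26 t/h.
Combined feed n14 = 1330 + 414.26 = 1744.3 t/h.
Overhead n13 = n14 − n11 = 1744.3 − 868.47 = 875.79 t/h.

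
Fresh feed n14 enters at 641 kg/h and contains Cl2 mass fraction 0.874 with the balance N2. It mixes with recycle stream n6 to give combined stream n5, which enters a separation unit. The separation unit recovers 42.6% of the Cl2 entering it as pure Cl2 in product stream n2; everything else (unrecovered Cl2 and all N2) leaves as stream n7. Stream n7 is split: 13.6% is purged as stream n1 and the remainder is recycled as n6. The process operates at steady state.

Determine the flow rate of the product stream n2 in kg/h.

Cl2 in n5: m_A = 641×0.874 + (1−0.136)·(1−0.426)·m_A, so m_A = 560.23/0.5041 = 1111.4 kg/h.
Product n2 = 0.426×1111.4 = 473.47 kg/h.

473.5 kg/h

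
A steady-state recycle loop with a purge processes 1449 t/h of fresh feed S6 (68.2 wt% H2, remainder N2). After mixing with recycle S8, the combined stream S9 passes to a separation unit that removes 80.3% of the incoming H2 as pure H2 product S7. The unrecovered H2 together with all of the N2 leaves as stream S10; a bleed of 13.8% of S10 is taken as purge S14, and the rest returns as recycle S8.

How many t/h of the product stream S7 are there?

955.9 t/h

H2 in S9: m_A = 1449×0.682 + (1−0.138)·(1−0.803)·m_A, so m_A = 988.22/0.8302 = 1190.4 t/h.
Product S7 = 0.803×1190.4 = 955.86 t/h.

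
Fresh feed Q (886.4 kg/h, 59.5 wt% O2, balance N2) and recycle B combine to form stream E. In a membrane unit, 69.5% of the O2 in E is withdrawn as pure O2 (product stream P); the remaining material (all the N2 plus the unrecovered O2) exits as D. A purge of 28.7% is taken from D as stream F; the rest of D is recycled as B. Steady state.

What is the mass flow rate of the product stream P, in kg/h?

O2 in E: m_A = 886.4×0.595 + (1−0.287)·(1−0.695)·m_A, so m_A = 527.41/0.7825 = 673.97 kg/h.
Product P = 0.695×673.97 = 468.41 kg/h.

468.4 kg/h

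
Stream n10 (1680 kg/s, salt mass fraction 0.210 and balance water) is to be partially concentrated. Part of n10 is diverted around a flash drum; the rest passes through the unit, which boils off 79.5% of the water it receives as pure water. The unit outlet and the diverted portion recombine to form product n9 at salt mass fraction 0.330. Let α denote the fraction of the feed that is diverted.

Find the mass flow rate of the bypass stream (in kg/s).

707.3 kg/s

All 1680×0.210 = 352.8 kg/s of salt reaches n9, so n9 = 352.8/0.330 = 1069.1 kg/s and vapour = 610.91 kg/s.
The evaporator receives (1−α)·1680 of feed at 0.790 water and removes 0.795 of that water:
0.795×0.790×(1−α)×1680 = 610.91
(1−α) = 610.91/1055.1 = 0.5790;  α = 0.4210.
Bypass flow = 0.4210×1680 = 707.29 kg/s.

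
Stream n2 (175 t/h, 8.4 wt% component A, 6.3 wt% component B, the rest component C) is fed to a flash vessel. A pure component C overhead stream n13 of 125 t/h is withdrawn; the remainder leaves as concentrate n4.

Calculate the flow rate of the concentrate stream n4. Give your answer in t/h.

Concentrate = 175 − 125 = 50 t/h.

50 t/h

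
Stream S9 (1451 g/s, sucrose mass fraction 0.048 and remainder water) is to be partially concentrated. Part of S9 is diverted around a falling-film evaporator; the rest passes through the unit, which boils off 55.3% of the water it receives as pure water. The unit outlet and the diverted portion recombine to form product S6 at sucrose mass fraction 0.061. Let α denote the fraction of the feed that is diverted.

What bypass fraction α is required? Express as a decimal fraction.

0.595

All 1451×0.048 = 69.648 g/s of sucrose reaches S6, so S6 = 69.648/0.061 = 1141.8 g/s and vapour = 309.23 g/s.
The evaporator receives (1−α)·1451 of feed at 0.952 water and removes 0.553 of that water:
0.553×0.952×(1−α)×1451 = 309.23
(1−α) = 309.23/763.89 = 0.4048;  α = 0.5952.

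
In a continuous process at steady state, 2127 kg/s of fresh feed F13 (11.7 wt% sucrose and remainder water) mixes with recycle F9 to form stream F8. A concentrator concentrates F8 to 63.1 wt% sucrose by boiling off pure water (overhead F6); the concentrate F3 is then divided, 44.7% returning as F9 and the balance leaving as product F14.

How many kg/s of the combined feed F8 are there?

2446 kg/s

Overall sucrose balance (none leaves overhead): sucrose in fresh feed = sucrose in product, i.e. 2127×0.117 = (1−0.447)·F3·0.631.
F3 = 248.86/(0.631×0.553) = 713.18 kg/s.
Recycle F9 = 0.447×713.18 = 318.79 kg/s.
Combined feed F8 = 2127 + 318.79 = 2445.8 kg/s.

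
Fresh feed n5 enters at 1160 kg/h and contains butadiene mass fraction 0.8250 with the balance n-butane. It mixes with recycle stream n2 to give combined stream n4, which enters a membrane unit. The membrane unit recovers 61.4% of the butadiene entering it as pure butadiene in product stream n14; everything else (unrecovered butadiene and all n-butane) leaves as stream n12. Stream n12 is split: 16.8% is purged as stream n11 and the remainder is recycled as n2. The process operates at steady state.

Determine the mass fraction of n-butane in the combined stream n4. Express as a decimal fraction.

n-butane enters only via n5 and leaves only via the purge: 1160×0.175 = 0.168×(n-butane in n12), and the membrane unit passes all n-butane, so n-butane in n4 = n-butane in n12 = 1208.3 kg/h.
butadiene in n4: m_A = 1160×0.825 + (1−0.168)·(1−0.614)·m_A, so m_A = 957/0.6788 = 1409.7 kg/h.
n4 = 1409.7 + 1208.3 = 2618.1 kg/h.
n-butane fraction in n4 = 1208.3/2618.1 = 0.4615.

0.4615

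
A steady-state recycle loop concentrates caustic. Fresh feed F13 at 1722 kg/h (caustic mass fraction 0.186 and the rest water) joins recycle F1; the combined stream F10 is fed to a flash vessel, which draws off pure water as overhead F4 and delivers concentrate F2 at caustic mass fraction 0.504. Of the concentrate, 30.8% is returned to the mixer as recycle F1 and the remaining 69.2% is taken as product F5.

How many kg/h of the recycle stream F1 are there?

282.9 kg/h

Overall caustic balance (none leaves overhead): caustic in fresh feed = caustic in product, i.e. 1722×0.186 = (1−0.308)·F2·0.504.
F2 = 320.29/(0.504×0.692) = 918.35 kg/h.
Recycle F1 = 0.308×918.35 = 282.85 kg/h.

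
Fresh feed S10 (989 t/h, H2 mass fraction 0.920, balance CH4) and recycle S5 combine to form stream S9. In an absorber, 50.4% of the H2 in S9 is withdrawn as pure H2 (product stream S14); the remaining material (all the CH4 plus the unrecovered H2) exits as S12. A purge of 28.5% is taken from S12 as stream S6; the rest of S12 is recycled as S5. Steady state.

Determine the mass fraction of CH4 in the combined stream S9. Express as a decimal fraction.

CH4 enters only via S10 and leaves only via the purge: 989×0.080 = 0.285×(CH4 in S12), and the absorber passes all CH4, so CH4 in S9 = CH4 in S12 = 277.61 t/h.
H2 in S9: m_A = 989×0.920 + (1−0.285)·(1−0.504)·m_A, so m_A = 909.88/0.6454 = 1409.9 t/h.
S9 = 1409.9 + 277.61 = 1687.5 t/h.
CH4 fraction in S9 = 277.61/1687.5 = 0.165.

0.165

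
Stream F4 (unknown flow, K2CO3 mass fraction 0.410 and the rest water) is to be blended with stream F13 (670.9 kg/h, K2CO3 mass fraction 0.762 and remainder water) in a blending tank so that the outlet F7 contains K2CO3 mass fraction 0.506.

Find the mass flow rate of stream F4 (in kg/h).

1789 kg/h

Let F4 be the unknown flow. Total out = 670.9 + F4.
K2CO3 balance: 511.23 + 0.410·F4 = 0.506·(670.9 + F4)
(0.410 − 0.506)·F4 = 0.506×670.9 − 511.23 = -171.75
F4 = -171.75 / -0.096 = 1789.1 kg/h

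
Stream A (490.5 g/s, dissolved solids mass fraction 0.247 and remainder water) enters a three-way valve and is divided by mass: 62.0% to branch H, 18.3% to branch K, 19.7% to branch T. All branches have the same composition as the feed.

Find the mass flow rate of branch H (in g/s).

304.1 g/s

Branch H flow = 0.620×490.5 = 304.11 g/s.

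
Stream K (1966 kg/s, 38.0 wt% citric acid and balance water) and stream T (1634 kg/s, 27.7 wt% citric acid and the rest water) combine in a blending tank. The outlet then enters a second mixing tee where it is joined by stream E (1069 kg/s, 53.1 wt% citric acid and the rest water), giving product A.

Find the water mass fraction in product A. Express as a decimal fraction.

0.6215

Overall, product flow = 4669 kg/s.
water in = 1966×0.620 + 1634×0.723 + 1069×0.469 = 2901.7 kg/s.
water fraction in A = 0.6215.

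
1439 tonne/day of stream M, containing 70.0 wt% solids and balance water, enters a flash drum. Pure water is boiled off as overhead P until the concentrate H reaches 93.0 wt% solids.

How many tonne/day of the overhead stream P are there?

355.9 tonne/day

solids is conserved: 1439×0.700 = 1007.3 tonne/day all reports to the concentrate.
Concentrate = 1007.3/(target fraction) = 1083.1 tonne/day.
Overhead = 1439 − 1083.1 = 355.88 tonne/day.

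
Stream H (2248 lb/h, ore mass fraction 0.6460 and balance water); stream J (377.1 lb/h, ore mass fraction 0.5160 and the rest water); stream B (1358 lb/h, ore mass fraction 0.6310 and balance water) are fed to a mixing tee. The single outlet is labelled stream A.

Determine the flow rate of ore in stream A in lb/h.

2504 lb/h

ore out = ore in = 2248×0.646 + 377.1×0.516 + 1358×0.631 = 2503.7 lb/h.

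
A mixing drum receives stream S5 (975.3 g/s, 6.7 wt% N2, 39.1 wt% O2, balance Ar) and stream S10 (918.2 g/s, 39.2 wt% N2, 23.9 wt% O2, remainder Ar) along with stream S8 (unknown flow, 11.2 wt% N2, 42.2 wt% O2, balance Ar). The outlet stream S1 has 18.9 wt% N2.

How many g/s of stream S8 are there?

Let S8 be the unknown flow. Total out = 1893.5 + S8.
N2 balance: 425.28 + 0.112·S8 = 0.189·(1893.5 + S8)
(0.112 − 0.189)·S8 = 0.189×1893.5 − 425.28 = -67.408
S8 = -67.408 / -0.077 = 875.43 g/s

875.4 g/s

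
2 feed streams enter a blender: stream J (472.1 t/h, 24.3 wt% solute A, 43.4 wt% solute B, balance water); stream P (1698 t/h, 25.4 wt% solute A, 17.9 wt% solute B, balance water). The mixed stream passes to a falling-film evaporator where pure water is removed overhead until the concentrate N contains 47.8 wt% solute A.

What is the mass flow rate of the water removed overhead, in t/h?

1028 t/h

solute A entering = 472.1×0.243 + 1698×0.254 = 546.01 t/h.
All solute A reports to N, so N = 546.01/0.478 = 1142.3 t/h.
Total feed = 2170.1 t/h; overhead = 2170.1 − 1142.3 = 1027.8 t/h.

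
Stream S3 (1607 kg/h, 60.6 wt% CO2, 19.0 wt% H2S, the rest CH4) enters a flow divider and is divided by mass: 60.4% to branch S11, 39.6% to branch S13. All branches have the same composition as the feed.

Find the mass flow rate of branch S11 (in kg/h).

Branch S11 flow = 0.604×1607 = 970.63 kg/h.

970.6 kg/h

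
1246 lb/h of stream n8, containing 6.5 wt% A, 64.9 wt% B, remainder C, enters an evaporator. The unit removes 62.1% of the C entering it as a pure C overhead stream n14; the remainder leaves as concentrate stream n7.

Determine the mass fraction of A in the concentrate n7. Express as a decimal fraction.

A is not removed: 1246×0.065 = 80.99 lb/h of A enters n7.
C entering = 1246×0.286 = 356.36 lb/h; overhead removed = 0.621×356.36 = 221.3 lb/h.
Concentrate = 1246 − 221.3 = 1024.7 lb/h.
Mass fraction = 80.99/1024.7 = 0.0790.

0.0790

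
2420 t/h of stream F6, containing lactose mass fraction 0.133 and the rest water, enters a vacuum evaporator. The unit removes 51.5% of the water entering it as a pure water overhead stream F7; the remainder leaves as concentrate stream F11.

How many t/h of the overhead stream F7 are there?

1081 t/h

water entering = 2420×0.867 = 2098.1 t/h; overhead removed = 0.515×2098.1 = 1080.5 t/h.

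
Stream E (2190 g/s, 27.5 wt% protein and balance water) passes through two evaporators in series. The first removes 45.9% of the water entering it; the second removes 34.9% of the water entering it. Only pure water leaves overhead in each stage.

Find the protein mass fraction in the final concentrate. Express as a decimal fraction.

water in feed = 2190×0.725 = 1587.8 g/s.
After stage 1: water left = (1−0.459)×1587.8 = 858.97; stream total = 1461.2 g/s.
After stage 2: water left = (1−0.349)×858.97 = 559.19; final concentrate = 1161.4 g/s.
protein fraction = 602.25/1161.4 = 0.519.

0.519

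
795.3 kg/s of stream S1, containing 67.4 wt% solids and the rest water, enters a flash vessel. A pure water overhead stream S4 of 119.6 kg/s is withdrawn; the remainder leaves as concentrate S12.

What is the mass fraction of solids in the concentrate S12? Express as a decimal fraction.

0.7933

solids is not removed: 795.3×0.674 = 536.03 kg/s of solids enters S12.
Concentrate = 795.3 − 119.6 = 675.7 kg/s.
Mass fraction = 536.03/675.7 = 0.7933.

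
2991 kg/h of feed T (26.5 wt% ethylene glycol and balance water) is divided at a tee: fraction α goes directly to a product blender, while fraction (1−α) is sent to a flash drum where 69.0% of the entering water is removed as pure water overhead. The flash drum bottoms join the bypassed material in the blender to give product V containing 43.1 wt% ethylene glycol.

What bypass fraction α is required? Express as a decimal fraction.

0.241

All 2991×0.265 = 792.62 kg/h of ethylene glycol reaches V, so V = 792.62/0.431 = 1839 kg/h and vapour = 1152 kg/h.
The evaporator receives (1−α)·2991 of feed at 0.735 water and removes 0.690 of that water:
0.690×0.735×(1−α)×2991 = 1152
(1−α) = 1152/1516.9 = 0.7594;  α = 0.2406.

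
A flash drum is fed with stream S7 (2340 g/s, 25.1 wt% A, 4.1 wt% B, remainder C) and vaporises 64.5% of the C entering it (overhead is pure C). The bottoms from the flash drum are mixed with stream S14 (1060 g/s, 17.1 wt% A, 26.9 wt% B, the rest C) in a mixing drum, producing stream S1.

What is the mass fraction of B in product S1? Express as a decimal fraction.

0.163

Vapour removed = 0.645×0.708×2340 = 1068.6 g/s; concentrate = 1271.4 g/s.
B reaching the mixer = 95.94 (from concentrate) + 1060×0.269 = 381.08 g/s.
Product flow = 1271.4 + 1060 = 2331.4 g/s; B fraction = 0.163.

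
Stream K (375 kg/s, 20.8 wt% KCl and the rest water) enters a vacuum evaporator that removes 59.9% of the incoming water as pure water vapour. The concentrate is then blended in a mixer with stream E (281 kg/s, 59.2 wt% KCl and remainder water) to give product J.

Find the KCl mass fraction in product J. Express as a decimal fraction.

0.5111

Vapour removed = 0.599×0.792×375 = 177.9 kg/s; concentrate = 197.1 kg/s.
KCl reaching the mixer = 78 (from concentrate) + 281×0.592 = 244.35 kg/s.
Product flow = 197.1 + 281 = 478.1 kg/s; KCl fraction = 0.5111.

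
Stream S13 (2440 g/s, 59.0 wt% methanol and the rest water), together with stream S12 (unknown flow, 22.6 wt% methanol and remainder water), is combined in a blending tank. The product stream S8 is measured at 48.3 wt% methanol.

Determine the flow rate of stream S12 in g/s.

1016 g/s

Let S12 be the unknown flow. Total out = 2440 + S12.
methanol balance: 1439.6 + 0.226·S12 = 0.483·(2440 + S12)
(0.226 − 0.483)·S12 = 0.483×2440 − 1439.6 = -261.08
S12 = -261.08 / -0.257 = 1015.9 g/s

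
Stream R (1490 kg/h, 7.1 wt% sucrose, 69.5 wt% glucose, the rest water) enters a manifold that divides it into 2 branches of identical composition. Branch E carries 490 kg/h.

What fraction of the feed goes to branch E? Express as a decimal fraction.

0.329

Fraction to E = 490/1490 = 0.3289.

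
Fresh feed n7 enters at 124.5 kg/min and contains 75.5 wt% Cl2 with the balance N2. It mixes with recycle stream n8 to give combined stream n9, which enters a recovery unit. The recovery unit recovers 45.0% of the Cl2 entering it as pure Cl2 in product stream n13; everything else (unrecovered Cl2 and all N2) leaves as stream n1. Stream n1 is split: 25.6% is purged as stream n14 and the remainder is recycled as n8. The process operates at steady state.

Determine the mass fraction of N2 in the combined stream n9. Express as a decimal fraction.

0.4282

N2 enters only via n7 and leaves only via the purge: 124.5×0.245 = 0.256×(N2 in n1), and the recovery unit passes all N2, so N2 in n9 = N2 in n1 = 119.15 kg/min.
Cl2 in n9: m_A = 124.5×0.755 + (1−0.256)·(1−0.450)·m_A, so m_A = 93.998/0.5908 = 159.1 kg/min.
n9 = 159.1 + 119.15 = 278.25 kg/min.
N2 fraction in n9 = 119.15/278.25 = 0.4282.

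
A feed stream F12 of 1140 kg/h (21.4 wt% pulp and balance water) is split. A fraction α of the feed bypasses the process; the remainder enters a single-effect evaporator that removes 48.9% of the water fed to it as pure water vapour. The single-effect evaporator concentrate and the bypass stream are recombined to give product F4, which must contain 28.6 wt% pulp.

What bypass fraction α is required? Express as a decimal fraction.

0.345

All 1140×0.214 = 243.96 kg/h of pulp reaches F4, so F4 = 243.96/0.286 = 853.01 kg/h and vapour = 286.99 kg/h.
The evaporator receives (1−α)·1140 of feed at 0.786 water and removes 0.489 of that water:
0.489×0.786×(1−α)×1140 = 286.99
(1−α) = 286.99/438.16 = 0.6550;  α = 0.3450.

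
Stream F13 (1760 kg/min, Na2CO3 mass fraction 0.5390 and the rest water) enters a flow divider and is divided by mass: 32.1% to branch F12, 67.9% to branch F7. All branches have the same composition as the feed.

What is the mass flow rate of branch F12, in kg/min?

Branch F12 flow = 0.321×1760 = 564.96 kg/min.

565 kg/min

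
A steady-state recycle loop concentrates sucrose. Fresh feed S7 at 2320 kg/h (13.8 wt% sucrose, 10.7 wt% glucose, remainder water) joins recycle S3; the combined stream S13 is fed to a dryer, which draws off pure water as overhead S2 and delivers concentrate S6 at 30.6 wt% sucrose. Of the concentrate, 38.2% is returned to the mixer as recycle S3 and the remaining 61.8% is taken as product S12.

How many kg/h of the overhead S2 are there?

1274 kg/h

Overall sucrose balance (none leaves overhead): sucrose in fresh feed = sucrose in product, i.e. 2320×0.138 = (1−0.382)·S6·0.306.
S6 = 320.16/(0.306×0.618) = 1693 kg/h.
Recycle S3 = 0.382×1693 = 646.73 kg/h.
Combined feed S13 = 2320 + 646.73 = 2966.7 kg/h.
Overhead S2 = S13 − S6 = 2966.7 − 1693 = 1273.7 kg/h.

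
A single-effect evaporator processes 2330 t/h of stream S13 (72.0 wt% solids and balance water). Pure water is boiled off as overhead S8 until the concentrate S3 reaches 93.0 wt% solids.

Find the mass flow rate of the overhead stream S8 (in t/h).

526.1 t/h

solids is conserved: 2330×0.720 = 1677.6 t/h all reports to the concentrate.
Concentrate = 1677.6/(target fraction) = 1803.9 t/h.
Overhead = 2330 − 1803.9 = 526.13 t/h.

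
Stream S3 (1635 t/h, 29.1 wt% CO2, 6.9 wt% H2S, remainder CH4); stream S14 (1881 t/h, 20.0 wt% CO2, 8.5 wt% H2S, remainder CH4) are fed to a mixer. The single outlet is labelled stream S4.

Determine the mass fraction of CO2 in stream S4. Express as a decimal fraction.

0.2423

Total flow out = 1635 + 1881 = 3516 t/h.
CO2 in = 1635×0.291 + 1881×0.200 = 851.99 t/h.
CO2 mass fraction in S4 = 851.99/3516 = 0.2423.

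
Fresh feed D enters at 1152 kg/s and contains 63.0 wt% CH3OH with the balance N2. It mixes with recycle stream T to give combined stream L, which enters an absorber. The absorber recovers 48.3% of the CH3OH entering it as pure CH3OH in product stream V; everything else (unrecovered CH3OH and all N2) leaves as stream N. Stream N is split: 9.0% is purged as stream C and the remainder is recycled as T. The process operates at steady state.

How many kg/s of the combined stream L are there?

N2 enters only via D and leaves only via the purge: 1152×0.370 = 0.090×(N2 in N), and the absorber passes all N2, so N2 in L = N2 in N = 4736 kg/s.
CH3OH in L: m_A = 1152×0.630 + (1−0.090)·(1−0.483)·m_A, so m_A = 725.76/0.5295 = 1370.6 kg/s.
L = 1370.6 + 4736 = 6106.6 kg/s.

6107 kg/s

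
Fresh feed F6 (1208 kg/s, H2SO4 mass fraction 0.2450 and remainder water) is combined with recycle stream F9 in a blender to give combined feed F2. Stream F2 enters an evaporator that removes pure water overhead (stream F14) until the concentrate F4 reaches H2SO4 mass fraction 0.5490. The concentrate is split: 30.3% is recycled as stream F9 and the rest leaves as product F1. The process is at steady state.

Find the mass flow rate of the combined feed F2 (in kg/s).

1442 kg/s

Overall H2SO4 balance (none leaves overhead): H2SO4 in fresh feed = H2SO4 in product, i.e. 1208×0.245 = (1−0.303)·F4·0.549.
F4 = 295.96/(0.549×0.697) = 773.44 kg/s.
Recycle F9 = 0.303×773.44 = 234.35 kg/s.
Combined feed F2 = 1208 + 234.35 = 1442.4 kg/s.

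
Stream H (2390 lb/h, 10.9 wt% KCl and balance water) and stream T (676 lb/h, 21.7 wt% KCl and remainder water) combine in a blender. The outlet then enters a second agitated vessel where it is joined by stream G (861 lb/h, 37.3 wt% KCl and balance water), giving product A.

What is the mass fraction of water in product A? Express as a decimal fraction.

0.815

Overall, product flow = 3927 lb/h.
water in = 2390×0.891 + 676×0.783 + 861×0.627 = 3198.6 lb/h.
water fraction in A = 0.815.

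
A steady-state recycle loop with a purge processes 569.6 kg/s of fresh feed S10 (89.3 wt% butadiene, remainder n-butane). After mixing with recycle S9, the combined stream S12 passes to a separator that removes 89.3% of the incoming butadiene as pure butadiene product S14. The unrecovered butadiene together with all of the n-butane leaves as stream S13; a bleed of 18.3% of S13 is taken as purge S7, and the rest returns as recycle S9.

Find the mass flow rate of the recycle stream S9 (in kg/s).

320.8 kg/s

n-butane enters only via S10 and leaves only via the purge: 569.6×0.107 = 0.183×(n-butane in S13), and the separator passes all n-butane, so n-butane in S12 = n-butane in S13 = 333.04 kg/s.
butadiene in S12: m_A = 569.6×0.893 + (1−0.183)·(1−0.893)·m_A, so m_A = 508.65/0.9126 = 557.38 kg/s.
S13 = (1−0.893)×557.38 + 333.04 = 392.68 kg/s.
Recycle S9 = (1−0.183)×392.68 = 320.82 kg/s.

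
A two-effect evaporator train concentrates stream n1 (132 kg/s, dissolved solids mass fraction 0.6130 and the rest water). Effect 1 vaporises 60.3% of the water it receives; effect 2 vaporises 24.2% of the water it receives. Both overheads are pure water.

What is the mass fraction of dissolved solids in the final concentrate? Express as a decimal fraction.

0.8403

water in feed = 132×0.387 = 51.084 kg/s.
After stage 1: water left = (1−0.603)×51.084 = 20.28; stream total = 101.2 kg/s.
After stage 2: water left = (1−0.242)×20.28 = 15.373; final concentrate = 96.289 kg/s.
dissolved solids fraction = 80.916/96.289 = 0.8403.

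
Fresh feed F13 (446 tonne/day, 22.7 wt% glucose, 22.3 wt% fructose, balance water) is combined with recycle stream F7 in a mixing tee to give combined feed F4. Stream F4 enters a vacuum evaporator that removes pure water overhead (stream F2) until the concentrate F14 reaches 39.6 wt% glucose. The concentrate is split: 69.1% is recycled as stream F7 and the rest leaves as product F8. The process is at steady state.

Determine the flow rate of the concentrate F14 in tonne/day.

827.4 tonne/day

Overall glucose balance (none leaves overhead): glucose in fresh feed = glucose in product, i.e. 446×0.227 = (1−0.691)·F14·0.396.
F14 = 101.24/(0.396×0.309) = 827.38 tonne/day.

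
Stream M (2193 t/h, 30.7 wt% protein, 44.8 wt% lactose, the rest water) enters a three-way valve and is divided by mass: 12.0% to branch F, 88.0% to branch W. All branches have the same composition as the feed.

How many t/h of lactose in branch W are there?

864.6 t/h

Branch W total = 0.880×2193 = 1929.8 t/h.
lactose in W = 0.448×1929.8 = 864.57 t/h.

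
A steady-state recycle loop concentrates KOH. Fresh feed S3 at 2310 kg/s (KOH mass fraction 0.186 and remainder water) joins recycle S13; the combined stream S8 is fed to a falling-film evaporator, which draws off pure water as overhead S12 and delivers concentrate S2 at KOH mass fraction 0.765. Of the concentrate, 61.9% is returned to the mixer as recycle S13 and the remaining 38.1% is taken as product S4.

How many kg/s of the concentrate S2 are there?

Overall KOH balance (none leaves overhead): KOH in fresh feed = KOH in product, i.e. 2310×0.186 = (1−0.619)·S2·0.765.
S2 = 429.66/(0.765×0.381) = 1474.1 kg/s.

1474 kg/s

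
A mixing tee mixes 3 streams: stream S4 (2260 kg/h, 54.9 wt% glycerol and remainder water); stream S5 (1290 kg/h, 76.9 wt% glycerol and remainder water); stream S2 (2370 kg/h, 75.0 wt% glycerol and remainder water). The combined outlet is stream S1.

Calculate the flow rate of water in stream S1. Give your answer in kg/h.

1910 kg/h

water out = water in = 2260×0.451 + 1290×0.231 + 2370×0.250 = 1909.8 kg/h.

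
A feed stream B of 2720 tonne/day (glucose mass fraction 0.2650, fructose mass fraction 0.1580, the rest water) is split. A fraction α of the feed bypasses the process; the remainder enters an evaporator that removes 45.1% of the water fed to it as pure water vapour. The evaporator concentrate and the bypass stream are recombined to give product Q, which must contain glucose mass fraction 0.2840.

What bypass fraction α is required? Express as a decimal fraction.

0.743

All 2720×0.265 = 720.8 tonne/day of glucose reaches Q, so Q = 720.8/0.284 = 2538 tonne/day and vapour = 181.97 tonne/day.
The evaporator receives (1−α)·2720 of feed at 0.577 water and removes 0.451 of that water:
0.451×0.577×(1−α)×2720 = 181.97
(1−α) = 181.97/707.82 = 0.2571;  α = 0.7429.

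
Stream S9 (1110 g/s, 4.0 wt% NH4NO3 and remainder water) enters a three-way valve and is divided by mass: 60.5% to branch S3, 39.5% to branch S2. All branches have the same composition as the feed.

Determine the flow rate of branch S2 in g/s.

Branch S2 flow = 0.395×1110 = 438.45 g/s.

438.5 g/s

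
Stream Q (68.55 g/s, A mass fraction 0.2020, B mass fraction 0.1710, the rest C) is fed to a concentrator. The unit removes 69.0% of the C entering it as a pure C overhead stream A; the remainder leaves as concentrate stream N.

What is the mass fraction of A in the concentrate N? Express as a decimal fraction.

0.3560

A is not removed: 68.55×0.202 = 13.847 g/s of A enters N.
C entering = 68.55×0.627 = 42.981 g/s; overhead removed = 0.690×42.981 = 29.657 g/s.
Concentrate = 68.55 − 29.657 = 38.893 g/s.
Mass fraction = 13.847/38.893 = 0.3560.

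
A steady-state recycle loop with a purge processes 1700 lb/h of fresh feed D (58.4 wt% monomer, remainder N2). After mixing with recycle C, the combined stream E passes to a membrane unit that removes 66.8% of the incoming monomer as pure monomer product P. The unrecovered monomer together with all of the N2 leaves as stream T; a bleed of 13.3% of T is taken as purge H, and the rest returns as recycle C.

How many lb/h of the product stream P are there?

931.2 lb/h

monomer in E: m_A = 1700×0.584 + (1−0.133)·(1−0.668)·m_A, so m_A = 992.8/0.7122 = 1394.1 lb/h.
Product P = 0.668×1394.1 = 931.24 lb/h.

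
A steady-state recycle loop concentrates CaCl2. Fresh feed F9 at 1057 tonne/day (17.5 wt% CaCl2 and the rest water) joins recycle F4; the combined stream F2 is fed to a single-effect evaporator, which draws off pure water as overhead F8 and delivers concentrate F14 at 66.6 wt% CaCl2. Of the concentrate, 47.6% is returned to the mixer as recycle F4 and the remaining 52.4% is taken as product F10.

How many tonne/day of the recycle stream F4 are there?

252.3 tonne/day

Overall CaCl2 balance (none leaves overhead): CaCl2 in fresh feed = CaCl2 in product, i.e. 1057×0.175 = (1−0.476)·F14·0.666.
F14 = 184.97/(0.666×0.524) = 530.04 tonne/day.
Recycle F4 = 0.476×530.04 = 252.3 tonne/day.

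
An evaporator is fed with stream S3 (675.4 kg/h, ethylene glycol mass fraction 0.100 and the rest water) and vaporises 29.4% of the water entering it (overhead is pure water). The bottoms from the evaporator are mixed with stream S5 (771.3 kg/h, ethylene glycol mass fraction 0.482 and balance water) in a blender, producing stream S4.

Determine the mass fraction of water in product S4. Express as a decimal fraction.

0.654

Vapour removed = 0.294×0.900×675.4 = 178.71 kg/h; concentrate = 496.69 kg/h.
water reaching the mixer = 429.15 (from concentrate) + 771.3×0.518 = 828.68 kg/h.
Product flow = 496.69 + 771.3 = 1268 kg/h; water fraction = 0.654.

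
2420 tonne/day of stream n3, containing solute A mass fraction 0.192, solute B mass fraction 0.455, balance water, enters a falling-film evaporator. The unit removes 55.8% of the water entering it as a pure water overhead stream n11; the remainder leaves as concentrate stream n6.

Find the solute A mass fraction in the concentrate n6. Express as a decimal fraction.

solute A is not removed: 2420×0.192 = 464.64 tonne/day of solute A enters n6.
water entering = 2420×0.353 = 854.26 tonne/day; overhead removed = 0.558×854.26 = 476.68 tonne/day.
Concentrate = 2420 − 476.68 = 1943.3 tonne/day.
Mass fraction = 464.64/1943.3 = 0.239.

0.239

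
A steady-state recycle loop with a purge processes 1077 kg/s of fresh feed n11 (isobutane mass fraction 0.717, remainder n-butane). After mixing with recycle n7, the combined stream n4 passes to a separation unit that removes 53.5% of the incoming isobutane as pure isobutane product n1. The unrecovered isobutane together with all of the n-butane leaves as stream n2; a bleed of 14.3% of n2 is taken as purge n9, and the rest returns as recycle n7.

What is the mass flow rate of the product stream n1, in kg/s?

isobutane in n4: m_A = 1077×0.717 + (1−0.143)·(1−0.535)·m_A, so m_A = 772.21/0.6015 = 1283.8 kg/s.
Product n1 = 0.535×1283.8 = 686.84 kg/s.

686.8 kg/s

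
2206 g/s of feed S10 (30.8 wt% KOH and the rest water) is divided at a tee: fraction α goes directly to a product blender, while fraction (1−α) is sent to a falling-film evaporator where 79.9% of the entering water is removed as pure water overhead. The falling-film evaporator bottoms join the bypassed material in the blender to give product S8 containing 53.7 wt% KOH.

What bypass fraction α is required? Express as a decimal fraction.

All 2206×0.308 = 679.45 g/s of KOH reaches S8, so S8 = 679.45/0.537 = 1265.3 g/s and vapour = 940.73 g/s.
The evaporator receives (1−α)·2206 of feed at 0.692 water and removes 0.799 of that water:
0.799×0.692×(1−α)×2206 = 940.73
(1−α) = 940.73/1219.7 = 0.7713;  α = 0.2287.

0.229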